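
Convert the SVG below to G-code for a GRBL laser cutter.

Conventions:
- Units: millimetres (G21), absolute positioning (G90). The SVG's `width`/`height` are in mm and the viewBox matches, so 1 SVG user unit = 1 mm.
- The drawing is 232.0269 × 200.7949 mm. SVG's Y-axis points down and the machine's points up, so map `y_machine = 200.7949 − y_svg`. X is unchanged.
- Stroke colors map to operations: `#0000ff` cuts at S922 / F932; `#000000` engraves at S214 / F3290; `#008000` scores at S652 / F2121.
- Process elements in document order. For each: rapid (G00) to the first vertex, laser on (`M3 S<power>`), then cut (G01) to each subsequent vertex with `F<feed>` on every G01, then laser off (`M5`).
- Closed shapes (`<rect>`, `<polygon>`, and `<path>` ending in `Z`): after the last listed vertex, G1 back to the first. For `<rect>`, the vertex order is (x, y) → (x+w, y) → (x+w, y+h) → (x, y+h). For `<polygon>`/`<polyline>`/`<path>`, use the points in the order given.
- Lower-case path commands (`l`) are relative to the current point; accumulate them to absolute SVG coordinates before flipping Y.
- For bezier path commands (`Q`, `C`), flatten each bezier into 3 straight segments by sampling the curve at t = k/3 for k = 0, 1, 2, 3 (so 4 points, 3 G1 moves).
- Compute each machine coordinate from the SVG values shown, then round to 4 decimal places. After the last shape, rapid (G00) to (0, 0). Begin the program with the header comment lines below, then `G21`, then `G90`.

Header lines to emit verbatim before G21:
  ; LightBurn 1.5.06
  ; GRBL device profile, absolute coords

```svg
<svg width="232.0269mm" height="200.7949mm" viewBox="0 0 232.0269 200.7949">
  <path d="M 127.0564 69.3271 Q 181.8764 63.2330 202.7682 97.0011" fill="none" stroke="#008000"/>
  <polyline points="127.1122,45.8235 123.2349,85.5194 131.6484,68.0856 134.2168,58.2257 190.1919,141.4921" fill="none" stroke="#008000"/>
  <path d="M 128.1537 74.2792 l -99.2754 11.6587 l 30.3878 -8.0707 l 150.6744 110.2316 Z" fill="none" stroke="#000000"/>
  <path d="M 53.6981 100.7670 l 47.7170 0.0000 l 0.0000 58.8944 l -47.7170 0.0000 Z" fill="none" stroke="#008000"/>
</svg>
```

viewBox `0 0 232.0269 200.7949` with mm width/height → 1 unit = 1 mm. Flip: y_m = 200.7949 − y_svg.

**Shape 1** — `<path>` quadratic bezier, stroke `#008000` → score (S652, F2121). Control points (SVG): P0=(127.0564,69.3271), P1=(181.8764,63.2330), P2=(202.7682,97.0011); sampled at t=k/3. Machine vertices: (127.0564,131.4678) → (159.8333,131.1014) → (185.0705,121.8767) → (202.7682,103.7938). Open path.

**Shape 2** — `<polyline>` open polyline, stroke `#008000` → score (S652, F2121). Machine vertices: (127.1122,154.9714) → (123.2349,115.2755) → (131.6484,132.7093) → (134.2168,142.5692) → (190.1919,59.3028). Open path.

**Shape 3** — `<path>` closed polygon, stroke `#000000` → engrave (S214, F3290). Machine vertices: (128.1537,126.5157) → (28.8783,114.8570) → (59.2661,122.9277) → (209.9405,12.6961) → (128.1537,126.5157). Closed: final G1 returns to the first vertex.

**Shape 4** — `<path>` rectangle, stroke `#008000` → score (S652, F2121). Machine vertices: (53.6981,100.0279) → (101.4151,100.0279) → (101.4151,41.1335) → (53.6981,41.1335) → (53.6981,100.0279). Closed: final G1 returns to the first vertex.

; LightBurn 1.5.06
; GRBL device profile, absolute coords
G21
G90
G00 X127.0564 Y131.4678
M3 S652
G01 X159.8333 Y131.1014 F2121
G01 X185.0705 Y121.8767 F2121
G01 X202.7682 Y103.7938 F2121
M5
G00 X127.1122 Y154.9714
M3 S652
G01 X123.2349 Y115.2755 F2121
G01 X131.6484 Y132.7093 F2121
G01 X134.2168 Y142.5692 F2121
G01 X190.1919 Y59.3028 F2121
M5
G00 X128.1537 Y126.5157
M3 S214
G01 X28.8783 Y114.8570 F3290
G01 X59.2661 Y122.9277 F3290
G01 X209.9405 Y12.6961 F3290
G01 X128.1537 Y126.5157 F3290
M5
G00 X53.6981 Y100.0279
M3 S652
G01 X101.4151 Y100.0279 F2121
G01 X101.4151 Y41.1335 F2121
G01 X53.6981 Y41.1335 F2121
G01 X53.6981 Y100.0279 F2121
M5
G00 X0.0000 Y0.0000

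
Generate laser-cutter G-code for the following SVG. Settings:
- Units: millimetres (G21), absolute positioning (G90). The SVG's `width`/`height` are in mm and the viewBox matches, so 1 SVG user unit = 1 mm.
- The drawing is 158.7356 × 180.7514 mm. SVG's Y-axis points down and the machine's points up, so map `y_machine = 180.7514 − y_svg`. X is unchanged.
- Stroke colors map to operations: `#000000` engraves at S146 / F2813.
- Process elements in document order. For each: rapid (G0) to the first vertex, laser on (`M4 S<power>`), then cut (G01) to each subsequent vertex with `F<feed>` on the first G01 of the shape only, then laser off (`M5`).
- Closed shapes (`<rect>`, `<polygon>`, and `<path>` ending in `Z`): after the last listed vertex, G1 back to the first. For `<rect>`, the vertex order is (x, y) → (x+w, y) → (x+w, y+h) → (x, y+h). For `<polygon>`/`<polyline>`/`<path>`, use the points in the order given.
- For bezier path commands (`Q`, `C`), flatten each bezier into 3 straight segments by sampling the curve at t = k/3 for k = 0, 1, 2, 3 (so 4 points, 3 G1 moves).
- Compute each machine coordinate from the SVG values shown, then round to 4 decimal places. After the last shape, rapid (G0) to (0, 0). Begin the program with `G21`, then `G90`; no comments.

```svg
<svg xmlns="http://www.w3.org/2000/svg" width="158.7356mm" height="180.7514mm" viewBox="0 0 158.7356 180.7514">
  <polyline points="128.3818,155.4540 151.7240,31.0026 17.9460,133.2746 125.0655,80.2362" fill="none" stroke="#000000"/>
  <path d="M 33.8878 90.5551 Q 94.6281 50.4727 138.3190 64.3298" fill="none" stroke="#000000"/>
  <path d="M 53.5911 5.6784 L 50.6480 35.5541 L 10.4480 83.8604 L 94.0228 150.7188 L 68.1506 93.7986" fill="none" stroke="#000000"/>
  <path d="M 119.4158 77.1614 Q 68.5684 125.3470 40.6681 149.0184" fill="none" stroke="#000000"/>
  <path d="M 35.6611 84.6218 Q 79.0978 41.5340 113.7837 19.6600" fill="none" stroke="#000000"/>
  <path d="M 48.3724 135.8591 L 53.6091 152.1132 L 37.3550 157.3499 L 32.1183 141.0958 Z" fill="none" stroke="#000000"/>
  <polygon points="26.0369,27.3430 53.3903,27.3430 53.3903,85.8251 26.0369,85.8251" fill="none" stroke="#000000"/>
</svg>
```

G21
G90
G0 X128.3818 Y25.2974
M4 S146
G01 X151.7240 Y149.7488 F2813
G01 X17.9460 Y47.4768
G01 X125.0655 Y100.5152
M5
G0 X33.8878 Y90.1963
M4 S146
G01 X72.4870 Y110.9246 F2813
G01 X107.2974 Y119.6664
G01 X138.3190 Y116.4216
M5
G0 X53.5911 Y175.0730
M4 S146
G01 X50.6480 Y145.1973 F2813
G01 X10.4480 Y96.8910
G01 X94.0228 Y30.0326
G01 X68.1506 Y86.9528
M5
G0 X119.4158 Y103.5900
M4 S146
G01 X88.0672 Y74.1901 F2813
G01 X61.8180 Y50.2377
G01 X40.6681 Y31.7330
M5
G0 X35.6611 Y96.1296
M4 S146
G01 X63.6466 Y122.4977 F2813
G01 X89.6875 Y144.1516
G01 X113.7837 Y161.0914
M5
G0 X48.3724 Y44.8923
M4 S146
G01 X53.6091 Y28.6382 F2813
G01 X37.3550 Y23.4015
G01 X32.1183 Y39.6556
G01 X48.3724 Y44.8923
M5
G0 X26.0369 Y153.4084
M4 S146
G01 X53.3903 Y153.4084 F2813
G01 X53.3903 Y94.9263
G01 X26.0369 Y94.9263
G01 X26.0369 Y153.4084
M5
G0 X0.0000 Y0.0000

viewBox `0 0 158.7356 180.7514` with mm width/height → 1 unit = 1 mm. Flip: y_m = 180.7514 − y_svg.

**Shape 1** — `<polyline>` open polyline, stroke `#000000` → engrave (S146, F2813). Machine vertices: (128.3818,25.2974) → (151.7240,149.7488) → (17.9460,47.4768) → (125.0655,100.5152). Open path.

**Shape 2** — `<path>` quadratic bezier, stroke `#000000` → engrave (S146, F2813). Control points (SVG): P0=(33.8878,90.5551), P1=(94.6281,50.4727), P2=(138.3190,64.3298); sampled at t=k/3. Machine vertices: (33.8878,90.1963) → (72.4870,110.9246) → (107.2974,119.6664) → (138.3190,116.4216). Open path.

**Shape 3** — `<path>` open polyline, stroke `#000000` → engrave (S146, F2813). Machine vertices: (53.5911,175.0730) → (50.6480,145.1973) → (10.4480,96.8910) → (94.0228,30.0326) → (68.1506,86.9528). Open path.

**Shape 4** — `<path>` quadratic bezier, stroke `#000000` → engrave (S146, F2813). Control points (SVG): P0=(119.4158,77.1614), P1=(68.5684,125.3470), P2=(40.6681,149.0184); sampled at t=k/3. Machine vertices: (119.4158,103.5900) → (88.0672,74.1901) → (61.8180,50.2377) → (40.6681,31.7330). Open path.

**Shape 5** — `<path>` quadratic bezier, stroke `#000000` → engrave (S146, F2813). Control points (SVG): P0=(35.6611,84.6218), P1=(79.0978,41.5340), P2=(113.7837,19.6600); sampled at t=k/3. Machine vertices: (35.6611,96.1296) → (63.6466,122.4977) → (89.6875,144.1516) → (113.7837,161.0914). Open path.

**Shape 6** — `<path>` regular polygon, stroke `#000000` → engrave (S146, F2813). Machine vertices: (48.3724,44.8923) → (53.6091,28.6382) → (37.3550,23.4015) → (32.1183,39.6556) → (48.3724,44.8923). Closed: final G1 returns to the first vertex.

**Shape 7** — `<polygon>` rectangle, stroke `#000000` → engrave (S146, F2813). Machine vertices: (26.0369,153.4084) → (53.3903,153.4084) → (53.3903,94.9263) → (26.0369,94.9263) → (26.0369,153.4084). Closed: final G1 returns to the first vertex.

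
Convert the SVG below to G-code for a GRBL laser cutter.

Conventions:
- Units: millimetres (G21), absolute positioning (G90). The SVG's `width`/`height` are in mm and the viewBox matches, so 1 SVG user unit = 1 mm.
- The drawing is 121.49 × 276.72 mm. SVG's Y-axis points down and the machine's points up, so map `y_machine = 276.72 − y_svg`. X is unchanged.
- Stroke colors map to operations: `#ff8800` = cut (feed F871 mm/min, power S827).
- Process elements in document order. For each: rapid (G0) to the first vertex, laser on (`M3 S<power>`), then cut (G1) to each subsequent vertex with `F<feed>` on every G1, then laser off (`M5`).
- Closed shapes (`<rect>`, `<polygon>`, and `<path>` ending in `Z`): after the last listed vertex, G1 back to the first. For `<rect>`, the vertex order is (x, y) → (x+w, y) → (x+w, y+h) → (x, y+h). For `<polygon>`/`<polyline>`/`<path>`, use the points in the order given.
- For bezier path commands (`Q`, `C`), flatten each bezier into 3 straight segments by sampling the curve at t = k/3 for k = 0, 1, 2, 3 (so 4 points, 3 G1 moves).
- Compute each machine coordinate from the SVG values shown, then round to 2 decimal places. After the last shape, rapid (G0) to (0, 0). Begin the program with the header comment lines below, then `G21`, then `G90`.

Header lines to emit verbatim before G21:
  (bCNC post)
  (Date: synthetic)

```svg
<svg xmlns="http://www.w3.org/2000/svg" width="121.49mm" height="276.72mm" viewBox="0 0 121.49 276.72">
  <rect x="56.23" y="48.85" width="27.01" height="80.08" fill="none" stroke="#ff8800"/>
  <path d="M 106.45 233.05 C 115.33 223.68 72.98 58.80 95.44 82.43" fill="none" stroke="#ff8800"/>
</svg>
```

1 u = 1 mm; y_m = 276.72 − y.

[1] `<rect>` rectangle, #ff8800→cut S827 F871: (56.23,227.87) → (83.24,227.87) → (83.24,147.79) → (56.23,147.79) → (56.23,227.87) (closed)

[2] `<path>` cubic bezier, #ff8800→cut S827 F871: (106.45,43.67) → (102.55,92.14) → (90.29,167.82) → (95.44,194.29)

(bCNC post)
(Date: synthetic)
G21
G90
G0 X56.23 Y227.87
M3 S827
G1 X83.24 Y227.87 F871
G1 X83.24 Y147.79 F871
G1 X56.23 Y147.79 F871
G1 X56.23 Y227.87 F871
M5
G0 X106.45 Y43.67
M3 S827
G1 X102.55 Y92.14 F871
G1 X90.29 Y167.82 F871
G1 X95.44 Y194.29 F871
M5
G0 X0.00 Y0.00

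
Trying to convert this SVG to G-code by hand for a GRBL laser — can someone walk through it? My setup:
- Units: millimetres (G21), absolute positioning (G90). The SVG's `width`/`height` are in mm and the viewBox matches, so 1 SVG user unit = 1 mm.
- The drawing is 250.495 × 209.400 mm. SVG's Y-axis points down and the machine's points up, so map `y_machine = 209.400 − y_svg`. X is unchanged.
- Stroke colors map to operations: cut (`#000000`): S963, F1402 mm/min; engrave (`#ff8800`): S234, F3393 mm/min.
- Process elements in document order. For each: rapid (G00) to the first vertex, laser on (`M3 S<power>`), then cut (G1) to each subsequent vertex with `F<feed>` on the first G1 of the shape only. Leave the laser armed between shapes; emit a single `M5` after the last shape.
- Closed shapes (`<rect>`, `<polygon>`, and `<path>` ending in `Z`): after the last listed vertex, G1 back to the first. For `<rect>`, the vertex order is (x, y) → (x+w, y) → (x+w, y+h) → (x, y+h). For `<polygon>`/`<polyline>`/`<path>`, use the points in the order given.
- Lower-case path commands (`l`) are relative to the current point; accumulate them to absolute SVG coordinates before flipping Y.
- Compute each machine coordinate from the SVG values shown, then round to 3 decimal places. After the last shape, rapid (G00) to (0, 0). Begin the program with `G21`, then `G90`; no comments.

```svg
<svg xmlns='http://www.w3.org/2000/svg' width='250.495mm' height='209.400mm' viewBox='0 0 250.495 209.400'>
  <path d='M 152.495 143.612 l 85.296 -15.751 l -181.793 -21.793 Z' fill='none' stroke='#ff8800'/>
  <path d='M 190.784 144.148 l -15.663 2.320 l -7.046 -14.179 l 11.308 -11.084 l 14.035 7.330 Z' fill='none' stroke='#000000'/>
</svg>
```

1 u = 1 mm; y_m = 209.400 − y.

[1] `<path>` closed polygon, #ff8800→engrave S234 F3393: (152.495,65.788) → (237.791,81.539) → (55.998,103.332) → (152.495,65.788) (closed)

[2] `<path>` regular polygon, #000000→cut S963 F1402: (190.784,65.252) → (175.121,62.932) → (168.075,77.111) → (179.383,88.195) → (193.418,80.865) → (190.784,65.252) (closed)

G21
G90
G00 X152.495 Y65.788
M3 S234
G1 X237.791 Y81.539 F3393
G1 X55.998 Y103.332
G1 X152.495 Y65.788
G00 X190.784 Y65.252
M3 S963
G1 X175.121 Y62.932 F1402
G1 X168.075 Y77.111
G1 X179.383 Y88.195
G1 X193.418 Y80.865
G1 X190.784 Y65.252
M5
G00 X0.000 Y0.000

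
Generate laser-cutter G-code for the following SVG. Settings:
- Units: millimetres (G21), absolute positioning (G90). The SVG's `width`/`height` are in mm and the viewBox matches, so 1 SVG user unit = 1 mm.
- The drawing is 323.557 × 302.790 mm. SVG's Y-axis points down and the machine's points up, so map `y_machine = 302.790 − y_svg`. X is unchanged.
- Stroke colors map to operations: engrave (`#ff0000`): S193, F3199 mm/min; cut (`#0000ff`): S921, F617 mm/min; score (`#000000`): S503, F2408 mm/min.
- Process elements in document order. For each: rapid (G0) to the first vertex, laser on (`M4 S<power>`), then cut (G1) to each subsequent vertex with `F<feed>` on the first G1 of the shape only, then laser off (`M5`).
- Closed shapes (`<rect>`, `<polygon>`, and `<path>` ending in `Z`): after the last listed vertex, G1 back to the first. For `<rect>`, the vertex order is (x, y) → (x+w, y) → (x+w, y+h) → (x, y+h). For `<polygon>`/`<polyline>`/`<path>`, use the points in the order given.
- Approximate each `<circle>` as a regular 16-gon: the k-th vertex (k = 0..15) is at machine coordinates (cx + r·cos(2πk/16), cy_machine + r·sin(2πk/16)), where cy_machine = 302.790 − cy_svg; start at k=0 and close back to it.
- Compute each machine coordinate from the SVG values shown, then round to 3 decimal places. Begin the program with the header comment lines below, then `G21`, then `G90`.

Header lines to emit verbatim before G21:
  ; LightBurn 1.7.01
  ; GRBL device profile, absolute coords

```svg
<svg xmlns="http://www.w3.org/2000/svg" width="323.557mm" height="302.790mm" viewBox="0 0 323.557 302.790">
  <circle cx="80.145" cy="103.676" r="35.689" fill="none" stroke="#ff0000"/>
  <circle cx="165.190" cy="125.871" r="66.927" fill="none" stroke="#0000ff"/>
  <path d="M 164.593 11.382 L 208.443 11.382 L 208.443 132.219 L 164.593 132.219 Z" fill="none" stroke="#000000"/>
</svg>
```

; LightBurn 1.7.01
; GRBL device profile, absolute coords
G21
G90
G0 X115.834 Y199.114
M4 S193
G1 X113.117 Y212.772 F3199
G1 X105.381 Y224.350
G1 X93.803 Y232.086
G1 X80.145 Y234.803
G1 X66.487 Y232.086
G1 X54.909 Y224.350
G1 X47.173 Y212.772
G1 X44.456 Y199.114
G1 X47.173 Y185.456
G1 X54.909 Y173.878
G1 X66.487 Y166.142
G1 X80.145 Y163.425
G1 X93.803 Y166.142
G1 X105.381 Y173.878
G1 X113.117 Y185.456
G1 X115.834 Y199.114
M5
G0 X232.117 Y176.919
M4 S921
G1 X227.022 Y202.531 F617
G1 X212.515 Y224.244
G1 X190.802 Y238.751
G1 X165.190 Y243.846
G1 X139.578 Y238.751
G1 X117.865 Y224.244
G1 X103.358 Y202.531
G1 X98.263 Y176.919
G1 X103.358 Y151.307
G1 X117.865 Y129.594
G1 X139.578 Y115.087
G1 X165.190 Y109.992
G1 X190.802 Y115.087
G1 X212.515 Y129.594
G1 X227.022 Y151.307
G1 X232.117 Y176.919
M5
G0 X164.593 Y291.408
M4 S503
G1 X208.443 Y291.408 F2408
G1 X208.443 Y170.571
G1 X164.593 Y170.571
G1 X164.593 Y291.408
M5

viewBox `0 0 323.557 302.790` with mm width/height → 1 unit = 1 mm. Flip: y_m = 302.790 − y_svg.

**Shape 1** — `<circle>` circle, stroke `#ff0000` → engrave (S193, F3199). Machine vertices: (115.834,199.114) → (113.117,212.772) → (105.381,224.350) → (93.803,232.086) → (80.145,234.803) → (66.487,232.086) → (54.909,224.350) → (47.173,212.772) → (44.456,199.114) → (47.173,185.456) → (54.909,173.878) → (66.487,166.142) → (80.145,163.425) → (93.803,166.142) → (105.381,173.878) → (113.117,185.456) → (115.834,199.114). Closed: final G1 returns to the first vertex.

**Shape 2** — `<circle>` circle, stroke `#0000ff` → cut (S921, F617). Machine vertices: (232.117,176.919) → (227.022,202.531) → (212.515,224.244) → (190.802,238.751) → (165.190,243.846) → (139.578,238.751) → (117.865,224.244) → (103.358,202.531) → (98.263,176.919) → (103.358,151.307) → (117.865,129.594) → (139.578,115.087) → (165.190,109.992) → (190.802,115.087) → (212.515,129.594) → (227.022,151.307) → (232.117,176.919). Closed: final G1 returns to the first vertex.

**Shape 3** — `<path>` rectangle, stroke `#000000` → score (S503, F2408). Machine vertices: (164.593,291.408) → (208.443,291.408) → (208.443,170.571) → (164.593,170.571) → (164.593,291.408). Closed: final G1 returns to the first vertex.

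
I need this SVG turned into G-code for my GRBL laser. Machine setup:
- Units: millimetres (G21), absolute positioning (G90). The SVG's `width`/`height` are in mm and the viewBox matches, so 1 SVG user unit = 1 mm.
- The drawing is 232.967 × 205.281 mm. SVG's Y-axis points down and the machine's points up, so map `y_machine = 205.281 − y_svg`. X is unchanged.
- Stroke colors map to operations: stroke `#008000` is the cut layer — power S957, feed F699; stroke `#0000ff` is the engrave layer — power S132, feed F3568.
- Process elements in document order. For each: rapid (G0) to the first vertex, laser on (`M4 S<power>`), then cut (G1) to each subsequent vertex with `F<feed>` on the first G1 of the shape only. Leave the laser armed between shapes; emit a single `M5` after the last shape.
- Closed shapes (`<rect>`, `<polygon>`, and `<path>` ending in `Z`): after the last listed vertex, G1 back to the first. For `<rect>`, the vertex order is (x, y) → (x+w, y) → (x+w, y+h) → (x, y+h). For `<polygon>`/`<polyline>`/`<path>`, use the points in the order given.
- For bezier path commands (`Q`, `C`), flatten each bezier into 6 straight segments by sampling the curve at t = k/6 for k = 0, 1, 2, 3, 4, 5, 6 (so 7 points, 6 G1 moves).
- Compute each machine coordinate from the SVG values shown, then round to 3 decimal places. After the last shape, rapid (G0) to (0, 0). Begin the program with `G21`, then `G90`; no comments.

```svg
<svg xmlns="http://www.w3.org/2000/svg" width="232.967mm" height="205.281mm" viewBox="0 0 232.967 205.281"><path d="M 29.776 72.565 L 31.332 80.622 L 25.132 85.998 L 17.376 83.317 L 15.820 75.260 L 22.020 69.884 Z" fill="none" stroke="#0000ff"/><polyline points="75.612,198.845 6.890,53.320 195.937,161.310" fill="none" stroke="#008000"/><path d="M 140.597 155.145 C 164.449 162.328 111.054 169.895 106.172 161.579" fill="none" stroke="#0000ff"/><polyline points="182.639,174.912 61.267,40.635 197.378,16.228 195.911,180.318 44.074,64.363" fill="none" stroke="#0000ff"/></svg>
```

G21
G90
G0 X29.776 Y132.716
M4 S132
G1 X31.332 Y124.659 F3568
G1 X25.132 Y119.283
G1 X17.376 Y121.964
G1 X15.820 Y130.021
G1 X22.020 Y135.397
G1 X29.776 Y132.716
G0 X75.612 Y6.436
M4 S957
G1 X6.890 Y151.961 F699
G1 X195.937 Y43.971
G0 X140.597 Y50.136
M4 S132
G1 X146.668 Y46.588 F3568
G1 X143.358 Y43.427
G1 X134.160 Y41.107
G1 X122.567 Y40.078
G1 X112.074 Y40.792
G1 X106.172 Y43.702
G0 X182.639 Y30.369
M4 S132
G1 X61.267 Y164.646 F3568
G1 X197.378 Y189.053
G1 X195.911 Y24.963
G1 X44.074 Y140.918
M5
G0 X0.000 Y0.000

1 u = 1 mm; y_m = 205.281 − y.

[1] `<path>` regular polygon, #0000ff→engrave S132 F3568: (29.776,132.716) → (31.332,124.659) → (25.132,119.283) → (17.376,121.964) → (15.820,130.021) → (22.020,135.397) → (29.776,132.716) (closed)

[2] `<polyline>` open polyline, #008000→cut S957 F699: (75.612,6.436) → (6.890,151.961) → (195.937,43.971)

[3] `<path>` cubic bezier, #0000ff→engrave S132 F3568: (140.597,50.136) → (146.668,46.588) → (143.358,43.427) → (134.160,41.107) → (122.567,40.078) → (112.074,40.792) → (106.172,43.702)

[4] `<polyline>` open polyline, #0000ff→engrave S132 F3568: (182.639,30.369) → (61.267,164.646) → (197.378,189.053) → (195.911,24.963) → (44.074,140.918)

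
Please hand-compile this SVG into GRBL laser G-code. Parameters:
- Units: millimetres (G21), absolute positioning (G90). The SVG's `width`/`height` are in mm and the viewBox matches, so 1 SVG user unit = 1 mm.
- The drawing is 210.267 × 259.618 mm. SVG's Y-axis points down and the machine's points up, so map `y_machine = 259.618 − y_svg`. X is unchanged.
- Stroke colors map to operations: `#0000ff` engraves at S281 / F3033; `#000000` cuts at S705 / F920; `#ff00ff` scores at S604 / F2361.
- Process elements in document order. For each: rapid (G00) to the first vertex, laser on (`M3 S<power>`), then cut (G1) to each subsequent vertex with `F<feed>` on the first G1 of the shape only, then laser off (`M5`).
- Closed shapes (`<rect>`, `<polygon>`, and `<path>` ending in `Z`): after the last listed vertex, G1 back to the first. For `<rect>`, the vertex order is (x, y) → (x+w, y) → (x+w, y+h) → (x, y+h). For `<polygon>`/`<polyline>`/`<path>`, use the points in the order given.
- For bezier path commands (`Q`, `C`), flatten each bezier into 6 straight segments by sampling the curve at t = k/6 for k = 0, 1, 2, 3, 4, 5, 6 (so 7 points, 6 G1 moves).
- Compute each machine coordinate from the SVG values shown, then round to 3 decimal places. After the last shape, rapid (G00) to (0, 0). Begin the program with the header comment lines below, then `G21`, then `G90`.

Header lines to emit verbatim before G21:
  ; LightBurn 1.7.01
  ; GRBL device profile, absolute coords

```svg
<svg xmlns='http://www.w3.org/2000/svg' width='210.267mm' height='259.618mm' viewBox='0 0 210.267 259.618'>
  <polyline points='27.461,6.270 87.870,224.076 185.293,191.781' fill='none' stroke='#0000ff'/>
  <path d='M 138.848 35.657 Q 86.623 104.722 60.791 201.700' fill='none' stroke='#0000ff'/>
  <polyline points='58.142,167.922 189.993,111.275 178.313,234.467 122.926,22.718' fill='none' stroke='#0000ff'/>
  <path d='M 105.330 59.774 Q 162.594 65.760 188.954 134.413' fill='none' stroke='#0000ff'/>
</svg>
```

1 u = 1 mm; y_m = 259.618 − y.

[1] `<polyline>` open polyline, #0000ff→engrave S281 F3033: (27.461,253.348) → (87.870,35.542) → (185.293,67.837)

[2] `<path>` quadratic bezier, #0000ff→engrave S281 F3033: (138.848,223.961) → (122.173,200.164) → (106.964,174.816) → (93.221,147.918) → (80.945,119.469) → (70.135,89.469) → (60.791,57.918)

[3] `<polyline>` open polyline, #0000ff→engrave S281 F3033: (58.142,91.696) → (189.993,148.343) → (178.313,25.151) → (122.926,236.900)

[4] `<path>` quadratic bezier, #0000ff→engrave S281 F3033: (105.330,199.844) → (123.560,196.108) → (140.072,188.890) → (154.868,178.191) → (167.947,164.011) → (179.309,146.349) → (188.954,125.205)

; LightBurn 1.7.01
; GRBL device profile, absolute coords
G21
G90
G00 X27.461 Y253.348
M3 S281
G1 X87.870 Y35.542 F3033
G1 X185.293 Y67.837
M5
G00 X138.848 Y223.961
M3 S281
G1 X122.173 Y200.164 F3033
G1 X106.964 Y174.816
G1 X93.221 Y147.918
G1 X80.945 Y119.469
G1 X70.135 Y89.469
G1 X60.791 Y57.918
M5
G00 X58.142 Y91.696
M3 S281
G1 X189.993 Y148.343 F3033
G1 X178.313 Y25.151
G1 X122.926 Y236.900
M5
G00 X105.330 Y199.844
M3 S281
G1 X123.560 Y196.108 F3033
G1 X140.072 Y188.890
G1 X154.868 Y178.191
G1 X167.947 Y164.011
G1 X179.309 Y146.349
G1 X188.954 Y125.205
M5
G00 X0.000 Y0.000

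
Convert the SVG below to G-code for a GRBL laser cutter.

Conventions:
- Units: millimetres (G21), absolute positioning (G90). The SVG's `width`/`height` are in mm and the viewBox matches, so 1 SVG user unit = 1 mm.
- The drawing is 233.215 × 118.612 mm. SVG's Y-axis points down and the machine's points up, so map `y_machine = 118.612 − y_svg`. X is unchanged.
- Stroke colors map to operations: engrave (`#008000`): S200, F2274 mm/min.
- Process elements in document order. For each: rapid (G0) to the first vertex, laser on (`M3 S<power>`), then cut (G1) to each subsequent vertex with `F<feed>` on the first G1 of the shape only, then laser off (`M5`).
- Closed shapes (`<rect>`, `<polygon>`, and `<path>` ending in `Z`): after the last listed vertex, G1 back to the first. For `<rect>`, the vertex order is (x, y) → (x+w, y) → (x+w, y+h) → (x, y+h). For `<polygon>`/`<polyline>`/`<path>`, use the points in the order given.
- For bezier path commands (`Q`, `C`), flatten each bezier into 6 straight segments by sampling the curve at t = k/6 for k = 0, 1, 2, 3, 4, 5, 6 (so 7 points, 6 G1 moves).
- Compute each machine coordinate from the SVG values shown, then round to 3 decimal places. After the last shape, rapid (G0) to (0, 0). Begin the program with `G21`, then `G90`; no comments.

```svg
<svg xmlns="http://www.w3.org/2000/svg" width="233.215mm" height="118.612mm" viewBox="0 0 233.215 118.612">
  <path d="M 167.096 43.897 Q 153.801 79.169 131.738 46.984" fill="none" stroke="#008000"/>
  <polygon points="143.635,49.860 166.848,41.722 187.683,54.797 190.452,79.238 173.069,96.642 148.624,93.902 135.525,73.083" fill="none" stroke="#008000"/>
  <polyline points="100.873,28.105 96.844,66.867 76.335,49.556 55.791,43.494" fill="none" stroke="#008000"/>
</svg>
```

G21
G90
G0 X167.096 Y74.715
M3 S200
G1 X162.421 Y64.831 F2274
G1 X157.258 Y58.696
G1 X151.609 Y56.307
G1 X145.472 Y57.667
G1 X138.849 Y62.773
G1 X131.738 Y71.628
M5
G0 X143.635 Y68.752
M3 S200
G1 X166.848 Y76.890 F2274
G1 X187.683 Y63.815
G1 X190.452 Y39.374
G1 X173.069 Y21.970
G1 X148.624 Y24.710
G1 X135.525 Y45.529
G1 X143.635 Y68.752
M5
G0 X100.873 Y90.507
M3 S200
G1 X96.844 Y51.745 F2274
G1 X76.335 Y69.056
G1 X55.791 Y75.118
M5
G0 X0.000 Y0.000

Since the viewBox matches the mm dimensions, user units are millimetres directly. The only transform is the Y-flip y_m = 118.612 − y_svg.

Shape 1 is a quadratic bezier drawn with `<path>`. Its stroke #008000 means engrave at S200, F2274. After flipping Y the toolpath is (167.096,74.715) → (162.421,64.831) → (157.258,58.696) → (151.609,56.307) → (145.472,57.667) → (138.849,62.773) → (131.738,71.628).

Shape 2 is a regular polygon drawn with `<polygon>`. Its stroke #008000 means engrave at S200, F2274. After flipping Y the toolpath is (143.635,68.752) → (166.848,76.890) → (187.683,63.815) → (190.452,39.374) → (173.069,21.970) → (148.624,24.710) → (135.525,45.529) → (143.635,68.752), returning to the start.

Shape 3 is a open polyline drawn with `<polyline>`. Its stroke #008000 means engrave at S200, F2274. After flipping Y the toolpath is (100.873,90.507) → (96.844,51.745) → (76.335,69.056) → (55.791,75.118).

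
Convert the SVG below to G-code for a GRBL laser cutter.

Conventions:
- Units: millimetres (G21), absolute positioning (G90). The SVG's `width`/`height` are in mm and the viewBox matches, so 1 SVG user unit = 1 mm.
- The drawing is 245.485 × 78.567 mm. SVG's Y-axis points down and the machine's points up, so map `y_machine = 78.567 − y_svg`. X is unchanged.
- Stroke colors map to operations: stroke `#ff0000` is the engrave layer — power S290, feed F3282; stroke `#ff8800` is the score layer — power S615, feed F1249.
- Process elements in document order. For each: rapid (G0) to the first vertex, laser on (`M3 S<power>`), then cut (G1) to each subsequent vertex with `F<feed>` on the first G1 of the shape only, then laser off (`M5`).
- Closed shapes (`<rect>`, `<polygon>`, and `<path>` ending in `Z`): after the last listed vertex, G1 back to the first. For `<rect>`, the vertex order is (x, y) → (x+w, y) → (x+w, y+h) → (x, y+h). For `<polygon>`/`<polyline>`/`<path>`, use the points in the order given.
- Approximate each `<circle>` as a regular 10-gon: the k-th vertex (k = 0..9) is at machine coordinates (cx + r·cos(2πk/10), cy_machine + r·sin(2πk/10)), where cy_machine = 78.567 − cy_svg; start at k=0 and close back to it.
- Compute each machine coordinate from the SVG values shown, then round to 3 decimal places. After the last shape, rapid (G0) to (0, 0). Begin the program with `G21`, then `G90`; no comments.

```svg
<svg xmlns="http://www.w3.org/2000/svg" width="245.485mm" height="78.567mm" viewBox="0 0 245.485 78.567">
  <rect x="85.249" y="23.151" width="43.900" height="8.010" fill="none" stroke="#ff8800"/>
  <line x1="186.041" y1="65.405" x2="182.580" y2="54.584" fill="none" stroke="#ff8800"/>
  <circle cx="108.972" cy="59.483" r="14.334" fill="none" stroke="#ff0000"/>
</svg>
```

G21
G90
G0 X85.249 Y55.416
M3 S615
G1 X129.149 Y55.416 F1249
G1 X129.149 Y47.406
G1 X85.249 Y47.406
G1 X85.249 Y55.416
M5
G0 X186.041 Y13.162
M3 S615
G1 X182.580 Y23.983 F1249
M5
G0 X123.306 Y19.084
M3 S290
G1 X120.568 Y27.509 F3282
G1 X113.401 Y32.716
G1 X104.543 Y32.716
G1 X97.376 Y27.509
G1 X94.638 Y19.084
G1 X97.376 Y10.659
G1 X104.543 Y5.452
G1 X113.401 Y5.452
G1 X120.568 Y10.659
G1 X123.306 Y19.084
M5
G0 X0.000 Y0.000

Since the viewBox matches the mm dimensions, user units are millimetres directly. The only transform is the Y-flip y_m = 78.567 − y_svg.

Shape 1 is a rectangle drawn with `<rect>`. Its stroke #ff8800 means score at S615, F1249. After flipping Y the toolpath is (85.249,55.416) → (129.149,55.416) → (129.149,47.406) → (85.249,47.406) → (85.249,55.416), returning to the start.

Shape 2 is a line segment drawn with `<line>`. Its stroke #ff8800 means score at S615, F1249. After flipping Y the toolpath is (186.041,13.162) → (182.580,23.983).

Shape 3 is a circle drawn with `<circle>`. Its stroke #ff0000 means engrave at S290, F3282. After flipping Y the toolpath is (123.306,19.084) → (120.568,27.509) → (113.401,32.716) → (104.543,32.716) → (97.376,27.509) → (94.638,19.084) → (97.376,10.659) → (104.543,5.452) → (113.401,5.452) → (120.568,10.659) → (123.306,19.084), returning to the start.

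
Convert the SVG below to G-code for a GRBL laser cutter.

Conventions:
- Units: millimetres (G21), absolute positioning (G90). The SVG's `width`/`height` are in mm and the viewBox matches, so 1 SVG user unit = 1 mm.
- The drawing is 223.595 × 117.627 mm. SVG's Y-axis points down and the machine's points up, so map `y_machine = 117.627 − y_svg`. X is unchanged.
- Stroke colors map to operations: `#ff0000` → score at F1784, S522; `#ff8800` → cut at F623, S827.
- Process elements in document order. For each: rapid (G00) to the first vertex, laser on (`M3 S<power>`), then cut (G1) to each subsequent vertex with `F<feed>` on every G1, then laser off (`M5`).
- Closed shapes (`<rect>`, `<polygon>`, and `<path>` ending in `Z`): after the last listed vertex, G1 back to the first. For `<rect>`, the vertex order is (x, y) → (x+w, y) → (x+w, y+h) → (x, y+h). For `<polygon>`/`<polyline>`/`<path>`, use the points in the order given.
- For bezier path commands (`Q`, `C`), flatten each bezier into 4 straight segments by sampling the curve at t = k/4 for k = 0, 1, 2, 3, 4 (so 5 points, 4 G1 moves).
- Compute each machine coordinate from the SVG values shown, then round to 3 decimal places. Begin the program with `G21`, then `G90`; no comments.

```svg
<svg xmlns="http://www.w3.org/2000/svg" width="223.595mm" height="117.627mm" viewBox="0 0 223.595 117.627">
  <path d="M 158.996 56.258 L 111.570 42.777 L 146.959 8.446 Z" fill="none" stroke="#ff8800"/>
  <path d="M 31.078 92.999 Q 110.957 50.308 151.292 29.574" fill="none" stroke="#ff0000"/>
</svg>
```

G21
G90
G00 X158.996 Y61.369
M3 S827
G1 X111.570 Y74.850 F623
G1 X146.959 Y109.181 F623
G1 X158.996 Y61.369 F623
M5
G00 X31.078 Y24.628
M3 S522
G1 X68.546 Y44.601 F1784
G1 X101.071 Y61.830 F1784
G1 X128.653 Y76.314 F1784
G1 X151.292 Y88.053 F1784
M5

Since the viewBox matches the mm dimensions, user units are millimetres directly. The only transform is the Y-flip y_m = 117.627 − y_svg.

Shape 1 is a regular polygon drawn with `<path>`. Its stroke #ff8800 means cut at S827, F623. After flipping Y the toolpath is (158.996,61.369) → (111.570,74.850) → (146.959,109.181) → (158.996,61.369), returning to the start.

Shape 2 is a quadratic bezier drawn with `<path>`. Its stroke #ff0000 means score at S522, F1784. After flipping Y the toolpath is (31.078,24.628) → (68.546,44.601) → (101.071,61.830) → (128.653,76.314) → (151.292,88.053).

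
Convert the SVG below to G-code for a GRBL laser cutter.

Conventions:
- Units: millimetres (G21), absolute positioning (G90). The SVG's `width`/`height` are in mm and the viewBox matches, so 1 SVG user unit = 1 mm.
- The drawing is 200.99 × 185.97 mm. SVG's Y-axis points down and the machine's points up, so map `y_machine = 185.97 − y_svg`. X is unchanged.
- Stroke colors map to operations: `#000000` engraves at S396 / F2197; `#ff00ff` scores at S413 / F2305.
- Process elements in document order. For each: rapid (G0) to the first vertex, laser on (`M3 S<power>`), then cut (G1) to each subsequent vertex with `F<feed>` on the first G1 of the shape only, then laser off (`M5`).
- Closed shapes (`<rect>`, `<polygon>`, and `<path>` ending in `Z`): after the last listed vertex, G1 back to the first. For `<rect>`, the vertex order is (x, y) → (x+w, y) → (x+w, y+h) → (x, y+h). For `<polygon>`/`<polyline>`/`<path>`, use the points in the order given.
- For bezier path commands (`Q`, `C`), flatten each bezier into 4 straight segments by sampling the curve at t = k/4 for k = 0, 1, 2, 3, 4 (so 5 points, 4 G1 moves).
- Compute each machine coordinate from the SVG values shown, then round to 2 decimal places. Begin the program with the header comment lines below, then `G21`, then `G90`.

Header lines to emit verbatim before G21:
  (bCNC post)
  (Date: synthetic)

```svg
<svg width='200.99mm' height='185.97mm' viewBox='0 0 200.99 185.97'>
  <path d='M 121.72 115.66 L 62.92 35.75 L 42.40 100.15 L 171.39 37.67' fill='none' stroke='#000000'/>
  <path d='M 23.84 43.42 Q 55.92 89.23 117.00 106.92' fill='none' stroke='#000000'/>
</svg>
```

Since the viewBox matches the mm dimensions, user units are millimetres directly. The only transform is the Y-flip y_m = 185.97 − y_svg.

Shape 1 is a open polyline drawn with `<path>`. Its stroke #000000 means engrave at S396, F2197. After flipping Y the toolpath is (121.72,70.31) → (62.92,150.22) → (42.40,85.82) → (171.39,148.30).

Shape 2 is a quadratic bezier drawn with `<path>`. Its stroke #000000 means engrave at S396, F2197. After flipping Y the toolpath is (23.84,142.55) → (41.69,121.40) → (63.17,103.77) → (88.27,89.65) → (117.00,79.05).

(bCNC post)
(Date: synthetic)
G21
G90
G0 X121.72 Y70.31
M3 S396
G1 X62.92 Y150.22 F2197
G1 X42.40 Y85.82
G1 X171.39 Y148.30
M5
G0 X23.84 Y142.55
M3 S396
G1 X41.69 Y121.40 F2197
G1 X63.17 Y103.77
G1 X88.27 Y89.65
G1 X117.00 Y79.05
M5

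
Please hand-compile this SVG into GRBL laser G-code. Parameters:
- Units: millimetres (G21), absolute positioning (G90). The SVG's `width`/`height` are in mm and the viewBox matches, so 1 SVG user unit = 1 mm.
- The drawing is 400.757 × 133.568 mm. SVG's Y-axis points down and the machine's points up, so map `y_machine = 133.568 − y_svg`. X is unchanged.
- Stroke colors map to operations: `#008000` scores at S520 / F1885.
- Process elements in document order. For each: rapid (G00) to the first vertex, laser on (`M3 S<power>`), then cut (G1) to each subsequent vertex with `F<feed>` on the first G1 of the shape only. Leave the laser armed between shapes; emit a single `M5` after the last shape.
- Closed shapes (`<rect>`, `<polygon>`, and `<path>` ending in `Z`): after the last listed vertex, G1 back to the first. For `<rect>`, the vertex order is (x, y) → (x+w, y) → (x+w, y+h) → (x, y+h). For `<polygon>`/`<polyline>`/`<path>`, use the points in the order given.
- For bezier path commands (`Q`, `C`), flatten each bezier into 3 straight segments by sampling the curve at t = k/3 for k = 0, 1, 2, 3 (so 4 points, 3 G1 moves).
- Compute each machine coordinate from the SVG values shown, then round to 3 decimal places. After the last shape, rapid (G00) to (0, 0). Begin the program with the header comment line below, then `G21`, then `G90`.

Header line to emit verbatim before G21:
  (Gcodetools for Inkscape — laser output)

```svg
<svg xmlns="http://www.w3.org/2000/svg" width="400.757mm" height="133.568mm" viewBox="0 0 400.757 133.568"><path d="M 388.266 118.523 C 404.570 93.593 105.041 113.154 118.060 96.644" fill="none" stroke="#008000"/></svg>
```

(Gcodetools for Inkscape — laser output)
G21
G90
G00 X388.266 Y15.045
M3 S520
G1 X322.566 Y28.128 F1885
G1 X185.950 Y29.454
G1 X118.060 Y36.924
M5
G00 X0.000 Y0.000

Since the viewBox matches the mm dimensions, user units are millimetres directly. The only transform is the Y-flip y_m = 133.568 − y_svg.

Shape 1 is a cubic bezier drawn with `<path>`. Its stroke #008000 means score at S520, F1885. After flipping Y the toolpath is (388.266,15.045) → (322.566,28.128) → (185.950,29.454) → (118.060,36.924).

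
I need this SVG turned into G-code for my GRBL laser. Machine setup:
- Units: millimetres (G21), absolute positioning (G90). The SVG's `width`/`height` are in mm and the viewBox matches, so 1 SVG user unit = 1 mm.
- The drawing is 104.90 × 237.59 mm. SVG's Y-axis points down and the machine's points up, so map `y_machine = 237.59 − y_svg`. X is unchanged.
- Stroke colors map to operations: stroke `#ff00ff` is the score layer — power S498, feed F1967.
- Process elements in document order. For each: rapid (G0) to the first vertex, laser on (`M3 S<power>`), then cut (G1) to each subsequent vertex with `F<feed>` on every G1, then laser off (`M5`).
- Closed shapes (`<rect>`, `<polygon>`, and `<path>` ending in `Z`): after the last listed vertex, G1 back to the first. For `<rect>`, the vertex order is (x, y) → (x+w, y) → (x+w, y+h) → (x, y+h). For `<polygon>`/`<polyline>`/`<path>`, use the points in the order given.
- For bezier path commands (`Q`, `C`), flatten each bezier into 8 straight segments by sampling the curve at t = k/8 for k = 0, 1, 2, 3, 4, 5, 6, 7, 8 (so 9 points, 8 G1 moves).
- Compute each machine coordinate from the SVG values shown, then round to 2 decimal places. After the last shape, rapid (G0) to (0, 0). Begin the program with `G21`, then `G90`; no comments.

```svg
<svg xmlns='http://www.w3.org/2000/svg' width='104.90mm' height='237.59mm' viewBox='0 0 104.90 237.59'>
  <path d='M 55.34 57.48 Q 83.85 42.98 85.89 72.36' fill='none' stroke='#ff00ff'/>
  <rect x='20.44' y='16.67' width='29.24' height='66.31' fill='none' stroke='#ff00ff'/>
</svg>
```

G21
G90
G0 X55.34 Y180.11
M3 S498
G1 X62.05 Y183.05 F1967
G1 X67.94 Y184.62 F1967
G1 X73.00 Y184.81 F1967
G1 X77.23 Y183.64 F1967
G1 X80.64 Y181.09 F1967
G1 X83.22 Y177.18 F1967
G1 X84.97 Y171.89 F1967
G1 X85.89 Y165.23 F1967
M5
G0 X20.44 Y220.92
M3 S498
G1 X49.68 Y220.92 F1967
G1 X49.68 Y154.61 F1967
G1 X20.44 Y154.61 F1967
G1 X20.44 Y220.92 F1967
M5
G0 X0.00 Y0.00

viewBox `0 0 104.90 237.59` with mm width/height → 1 unit = 1 mm. Flip: y_m = 237.59 − y_svg.

**Shape 1** — `<path>` quadratic bezier, stroke `#ff00ff` → score (S498, F1967). Control points (SVG): P0=(55.34,57.48), P1=(83.85,42.98), P2=(85.89,72.36); sampled at t=k/8. Machine vertices: (55.34,180.11) → (62.05,183.05) → (67.94,184.62) → (73.00,184.81) → (77.23,183.64) → (80.64,181.09) → (83.22,177.18) → (84.97,171.89) → (85.89,165.23). Open path.

**Shape 2** — `<rect>` rectangle, stroke `#ff00ff` → score (S498, F1967). Machine vertices: (20.44,220.92) → (49.68,220.92) → (49.68,154.61) → (20.44,154.61) → (20.44,220.92). Closed: final G1 returns to the first vertex.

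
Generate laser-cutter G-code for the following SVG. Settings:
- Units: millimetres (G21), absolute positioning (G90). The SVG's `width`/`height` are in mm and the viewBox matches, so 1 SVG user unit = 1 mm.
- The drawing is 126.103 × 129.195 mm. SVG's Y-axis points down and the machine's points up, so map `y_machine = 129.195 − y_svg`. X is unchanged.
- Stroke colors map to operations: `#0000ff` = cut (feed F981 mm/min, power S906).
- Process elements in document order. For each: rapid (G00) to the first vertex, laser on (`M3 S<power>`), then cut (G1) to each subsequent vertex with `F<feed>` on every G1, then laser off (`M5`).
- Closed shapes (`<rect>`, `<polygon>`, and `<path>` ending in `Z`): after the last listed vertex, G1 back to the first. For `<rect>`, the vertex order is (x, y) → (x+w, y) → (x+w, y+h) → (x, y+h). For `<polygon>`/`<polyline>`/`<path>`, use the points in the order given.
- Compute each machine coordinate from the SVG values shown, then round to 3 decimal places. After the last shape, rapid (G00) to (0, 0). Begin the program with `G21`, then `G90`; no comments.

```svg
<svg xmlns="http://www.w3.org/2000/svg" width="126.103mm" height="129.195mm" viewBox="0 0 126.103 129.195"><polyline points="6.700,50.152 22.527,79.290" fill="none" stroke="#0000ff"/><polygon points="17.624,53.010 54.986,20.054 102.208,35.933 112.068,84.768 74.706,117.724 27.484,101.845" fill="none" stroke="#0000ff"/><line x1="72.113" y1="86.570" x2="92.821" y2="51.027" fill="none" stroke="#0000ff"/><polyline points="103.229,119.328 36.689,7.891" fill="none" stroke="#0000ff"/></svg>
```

G21
G90
G00 X6.700 Y79.043
M3 S906
G1 X22.527 Y49.905 F981
M5
G00 X17.624 Y76.185
M3 S906
G1 X54.986 Y109.141 F981
G1 X102.208 Y93.262 F981
G1 X112.068 Y44.427 F981
G1 X74.706 Y11.471 F981
G1 X27.484 Y27.350 F981
G1 X17.624 Y76.185 F981
M5
G00 X72.113 Y42.625
M3 S906
G1 X92.821 Y78.168 F981
M5
G00 X103.229 Y9.867
M3 S906
G1 X36.689 Y121.304 F981
M5
G00 X0.000 Y0.000

viewBox `0 0 126.103 129.195` with mm width/height → 1 unit = 1 mm. Flip: y_m = 129.195 − y_svg.

**Shape 1** — `<polyline>` line segment, stroke `#0000ff` → cut (S906, F981). Machine vertices: (6.700,79.043) → (22.527,49.905). Open path.

**Shape 2** — `<polygon>` regular polygon, stroke `#0000ff` → cut (S906, F981). Machine vertices: (17.624,76.185) → (54.986,109.141) → (102.208,93.262) → (112.068,44.427) → (74.706,11.471) → (27.484,27.350) → (17.624,76.185). Closed: final G1 returns to the first vertex.

**Shape 3** — `<line>` line segment, stroke `#0000ff` → cut (S906, F981). Machine vertices: (72.113,42.625) → (92.821,78.168). Open path.

**Shape 4** — `<polyline>` line segment, stroke `#0000ff` → cut (S906, F981). Machine vertices: (103.229,9.867) → (36.689,121.304). Open path.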